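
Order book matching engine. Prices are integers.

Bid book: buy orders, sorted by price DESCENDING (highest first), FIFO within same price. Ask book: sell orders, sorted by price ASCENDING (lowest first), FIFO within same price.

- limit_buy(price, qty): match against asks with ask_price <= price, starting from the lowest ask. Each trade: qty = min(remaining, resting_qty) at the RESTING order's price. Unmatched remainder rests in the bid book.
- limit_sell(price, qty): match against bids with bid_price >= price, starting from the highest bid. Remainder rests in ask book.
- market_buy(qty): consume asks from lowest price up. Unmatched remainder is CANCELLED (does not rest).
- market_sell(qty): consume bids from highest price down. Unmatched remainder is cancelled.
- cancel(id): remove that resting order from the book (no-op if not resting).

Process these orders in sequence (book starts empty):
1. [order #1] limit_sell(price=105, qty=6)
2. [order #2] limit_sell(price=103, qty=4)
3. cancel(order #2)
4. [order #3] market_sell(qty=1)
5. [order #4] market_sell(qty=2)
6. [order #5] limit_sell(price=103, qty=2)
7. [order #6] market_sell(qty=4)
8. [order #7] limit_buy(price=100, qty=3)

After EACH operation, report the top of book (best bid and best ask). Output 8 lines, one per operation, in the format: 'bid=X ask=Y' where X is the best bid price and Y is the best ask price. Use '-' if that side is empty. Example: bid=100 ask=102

After op 1 [order #1] limit_sell(price=105, qty=6): fills=none; bids=[-] asks=[#1:6@105]
After op 2 [order #2] limit_sell(price=103, qty=4): fills=none; bids=[-] asks=[#2:4@103 #1:6@105]
After op 3 cancel(order #2): fills=none; bids=[-] asks=[#1:6@105]
After op 4 [order #3] market_sell(qty=1): fills=none; bids=[-] asks=[#1:6@105]
After op 5 [order #4] market_sell(qty=2): fills=none; bids=[-] asks=[#1:6@105]
After op 6 [order #5] limit_sell(price=103, qty=2): fills=none; bids=[-] asks=[#5:2@103 #1:6@105]
After op 7 [order #6] market_sell(qty=4): fills=none; bids=[-] asks=[#5:2@103 #1:6@105]
After op 8 [order #7] limit_buy(price=100, qty=3): fills=none; bids=[#7:3@100] asks=[#5:2@103 #1:6@105]

Answer: bid=- ask=105
bid=- ask=103
bid=- ask=105
bid=- ask=105
bid=- ask=105
bid=- ask=103
bid=- ask=103
bid=100 ask=103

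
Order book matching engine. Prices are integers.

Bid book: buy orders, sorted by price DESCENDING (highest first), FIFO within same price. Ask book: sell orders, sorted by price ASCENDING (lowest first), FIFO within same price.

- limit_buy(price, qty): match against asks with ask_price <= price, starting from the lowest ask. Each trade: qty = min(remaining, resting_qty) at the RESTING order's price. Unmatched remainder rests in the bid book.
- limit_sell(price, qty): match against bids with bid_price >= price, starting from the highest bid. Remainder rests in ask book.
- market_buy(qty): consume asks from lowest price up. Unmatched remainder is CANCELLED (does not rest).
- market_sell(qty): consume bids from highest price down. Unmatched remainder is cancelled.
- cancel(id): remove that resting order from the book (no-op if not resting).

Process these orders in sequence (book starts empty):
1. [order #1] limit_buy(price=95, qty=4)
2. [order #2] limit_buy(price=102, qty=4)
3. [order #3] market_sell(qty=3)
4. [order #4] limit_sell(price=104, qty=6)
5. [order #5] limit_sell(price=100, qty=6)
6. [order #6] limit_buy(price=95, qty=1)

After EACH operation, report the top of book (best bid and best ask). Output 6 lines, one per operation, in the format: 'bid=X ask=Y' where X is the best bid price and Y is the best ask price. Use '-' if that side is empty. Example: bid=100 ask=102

After op 1 [order #1] limit_buy(price=95, qty=4): fills=none; bids=[#1:4@95] asks=[-]
After op 2 [order #2] limit_buy(price=102, qty=4): fills=none; bids=[#2:4@102 #1:4@95] asks=[-]
After op 3 [order #3] market_sell(qty=3): fills=#2x#3:3@102; bids=[#2:1@102 #1:4@95] asks=[-]
After op 4 [order #4] limit_sell(price=104, qty=6): fills=none; bids=[#2:1@102 #1:4@95] asks=[#4:6@104]
After op 5 [order #5] limit_sell(price=100, qty=6): fills=#2x#5:1@102; bids=[#1:4@95] asks=[#5:5@100 #4:6@104]
After op 6 [order #6] limit_buy(price=95, qty=1): fills=none; bids=[#1:4@95 #6:1@95] asks=[#5:5@100 #4:6@104]

Answer: bid=95 ask=-
bid=102 ask=-
bid=102 ask=-
bid=102 ask=104
bid=95 ask=100
bid=95 ask=100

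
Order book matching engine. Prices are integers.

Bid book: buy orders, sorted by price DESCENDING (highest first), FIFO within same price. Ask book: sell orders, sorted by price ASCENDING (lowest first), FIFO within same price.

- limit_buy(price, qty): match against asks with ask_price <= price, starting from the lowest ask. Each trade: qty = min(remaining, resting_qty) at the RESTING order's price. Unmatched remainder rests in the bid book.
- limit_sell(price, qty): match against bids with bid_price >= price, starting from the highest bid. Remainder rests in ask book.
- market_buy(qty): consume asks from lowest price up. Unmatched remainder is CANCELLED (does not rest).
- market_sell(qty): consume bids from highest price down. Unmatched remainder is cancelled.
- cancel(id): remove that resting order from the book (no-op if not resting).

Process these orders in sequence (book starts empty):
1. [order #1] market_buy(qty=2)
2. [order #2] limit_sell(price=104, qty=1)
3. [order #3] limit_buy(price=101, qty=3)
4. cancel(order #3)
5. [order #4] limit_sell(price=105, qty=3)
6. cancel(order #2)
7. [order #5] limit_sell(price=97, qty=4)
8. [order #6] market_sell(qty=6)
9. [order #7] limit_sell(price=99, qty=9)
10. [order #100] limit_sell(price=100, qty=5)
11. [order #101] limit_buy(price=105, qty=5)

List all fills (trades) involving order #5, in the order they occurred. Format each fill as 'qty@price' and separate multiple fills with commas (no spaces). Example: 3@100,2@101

Answer: 4@97

Derivation:
After op 1 [order #1] market_buy(qty=2): fills=none; bids=[-] asks=[-]
After op 2 [order #2] limit_sell(price=104, qty=1): fills=none; bids=[-] asks=[#2:1@104]
After op 3 [order #3] limit_buy(price=101, qty=3): fills=none; bids=[#3:3@101] asks=[#2:1@104]
After op 4 cancel(order #3): fills=none; bids=[-] asks=[#2:1@104]
After op 5 [order #4] limit_sell(price=105, qty=3): fills=none; bids=[-] asks=[#2:1@104 #4:3@105]
After op 6 cancel(order #2): fills=none; bids=[-] asks=[#4:3@105]
After op 7 [order #5] limit_sell(price=97, qty=4): fills=none; bids=[-] asks=[#5:4@97 #4:3@105]
After op 8 [order #6] market_sell(qty=6): fills=none; bids=[-] asks=[#5:4@97 #4:3@105]
After op 9 [order #7] limit_sell(price=99, qty=9): fills=none; bids=[-] asks=[#5:4@97 #7:9@99 #4:3@105]
After op 10 [order #100] limit_sell(price=100, qty=5): fills=none; bids=[-] asks=[#5:4@97 #7:9@99 #100:5@100 #4:3@105]
After op 11 [order #101] limit_buy(price=105, qty=5): fills=#101x#5:4@97 #101x#7:1@99; bids=[-] asks=[#7:8@99 #100:5@100 #4:3@105]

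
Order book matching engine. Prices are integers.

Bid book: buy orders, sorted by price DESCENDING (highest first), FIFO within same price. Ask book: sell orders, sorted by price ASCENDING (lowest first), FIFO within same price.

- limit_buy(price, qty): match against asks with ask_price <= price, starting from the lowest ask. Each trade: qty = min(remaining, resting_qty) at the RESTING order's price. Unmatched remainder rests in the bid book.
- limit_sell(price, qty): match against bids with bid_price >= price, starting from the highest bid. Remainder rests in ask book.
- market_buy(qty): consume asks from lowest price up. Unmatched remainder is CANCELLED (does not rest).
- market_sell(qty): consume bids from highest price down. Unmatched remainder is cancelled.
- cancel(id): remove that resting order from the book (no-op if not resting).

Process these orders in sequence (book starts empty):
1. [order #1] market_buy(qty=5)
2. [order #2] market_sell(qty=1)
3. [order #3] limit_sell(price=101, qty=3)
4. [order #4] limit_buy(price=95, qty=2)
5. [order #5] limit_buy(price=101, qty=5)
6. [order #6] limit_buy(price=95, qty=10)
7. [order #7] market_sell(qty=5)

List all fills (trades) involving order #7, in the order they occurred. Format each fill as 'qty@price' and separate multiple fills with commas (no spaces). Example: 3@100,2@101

After op 1 [order #1] market_buy(qty=5): fills=none; bids=[-] asks=[-]
After op 2 [order #2] market_sell(qty=1): fills=none; bids=[-] asks=[-]
After op 3 [order #3] limit_sell(price=101, qty=3): fills=none; bids=[-] asks=[#3:3@101]
After op 4 [order #4] limit_buy(price=95, qty=2): fills=none; bids=[#4:2@95] asks=[#3:3@101]
After op 5 [order #5] limit_buy(price=101, qty=5): fills=#5x#3:3@101; bids=[#5:2@101 #4:2@95] asks=[-]
After op 6 [order #6] limit_buy(price=95, qty=10): fills=none; bids=[#5:2@101 #4:2@95 #6:10@95] asks=[-]
After op 7 [order #7] market_sell(qty=5): fills=#5x#7:2@101 #4x#7:2@95 #6x#7:1@95; bids=[#6:9@95] asks=[-]

Answer: 2@101,2@95,1@95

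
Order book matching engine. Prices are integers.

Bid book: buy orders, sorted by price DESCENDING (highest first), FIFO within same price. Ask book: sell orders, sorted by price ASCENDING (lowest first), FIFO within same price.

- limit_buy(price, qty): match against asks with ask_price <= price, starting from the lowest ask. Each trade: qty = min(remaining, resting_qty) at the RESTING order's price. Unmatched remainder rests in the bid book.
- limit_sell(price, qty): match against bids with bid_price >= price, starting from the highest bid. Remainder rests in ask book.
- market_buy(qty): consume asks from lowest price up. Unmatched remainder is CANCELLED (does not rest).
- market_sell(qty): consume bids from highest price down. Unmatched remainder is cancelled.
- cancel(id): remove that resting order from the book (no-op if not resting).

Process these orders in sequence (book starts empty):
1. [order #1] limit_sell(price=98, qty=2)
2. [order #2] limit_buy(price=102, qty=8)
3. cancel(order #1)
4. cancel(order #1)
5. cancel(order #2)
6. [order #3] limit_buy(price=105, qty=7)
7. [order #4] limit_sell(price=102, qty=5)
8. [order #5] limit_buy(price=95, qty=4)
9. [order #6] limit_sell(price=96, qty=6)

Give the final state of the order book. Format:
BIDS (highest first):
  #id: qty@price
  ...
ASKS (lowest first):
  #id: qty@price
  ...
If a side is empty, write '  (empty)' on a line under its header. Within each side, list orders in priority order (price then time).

After op 1 [order #1] limit_sell(price=98, qty=2): fills=none; bids=[-] asks=[#1:2@98]
After op 2 [order #2] limit_buy(price=102, qty=8): fills=#2x#1:2@98; bids=[#2:6@102] asks=[-]
After op 3 cancel(order #1): fills=none; bids=[#2:6@102] asks=[-]
After op 4 cancel(order #1): fills=none; bids=[#2:6@102] asks=[-]
After op 5 cancel(order #2): fills=none; bids=[-] asks=[-]
After op 6 [order #3] limit_buy(price=105, qty=7): fills=none; bids=[#3:7@105] asks=[-]
After op 7 [order #4] limit_sell(price=102, qty=5): fills=#3x#4:5@105; bids=[#3:2@105] asks=[-]
After op 8 [order #5] limit_buy(price=95, qty=4): fills=none; bids=[#3:2@105 #5:4@95] asks=[-]
After op 9 [order #6] limit_sell(price=96, qty=6): fills=#3x#6:2@105; bids=[#5:4@95] asks=[#6:4@96]

Answer: BIDS (highest first):
  #5: 4@95
ASKS (lowest first):
  #6: 4@96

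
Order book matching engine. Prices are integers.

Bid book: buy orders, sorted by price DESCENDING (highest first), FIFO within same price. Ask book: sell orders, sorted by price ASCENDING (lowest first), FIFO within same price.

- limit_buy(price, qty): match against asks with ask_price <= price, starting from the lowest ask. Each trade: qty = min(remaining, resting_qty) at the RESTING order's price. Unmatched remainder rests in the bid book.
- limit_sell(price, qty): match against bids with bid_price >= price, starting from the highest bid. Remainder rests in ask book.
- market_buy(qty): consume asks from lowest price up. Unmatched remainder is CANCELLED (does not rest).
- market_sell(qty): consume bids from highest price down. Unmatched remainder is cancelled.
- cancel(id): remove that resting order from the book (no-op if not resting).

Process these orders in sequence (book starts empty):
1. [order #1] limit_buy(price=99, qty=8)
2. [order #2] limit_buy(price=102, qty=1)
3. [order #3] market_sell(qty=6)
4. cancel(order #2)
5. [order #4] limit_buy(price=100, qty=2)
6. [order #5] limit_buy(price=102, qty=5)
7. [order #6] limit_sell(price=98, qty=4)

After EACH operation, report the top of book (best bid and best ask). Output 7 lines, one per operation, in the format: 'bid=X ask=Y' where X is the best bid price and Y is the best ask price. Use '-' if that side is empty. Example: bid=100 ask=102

After op 1 [order #1] limit_buy(price=99, qty=8): fills=none; bids=[#1:8@99] asks=[-]
After op 2 [order #2] limit_buy(price=102, qty=1): fills=none; bids=[#2:1@102 #1:8@99] asks=[-]
After op 3 [order #3] market_sell(qty=6): fills=#2x#3:1@102 #1x#3:5@99; bids=[#1:3@99] asks=[-]
After op 4 cancel(order #2): fills=none; bids=[#1:3@99] asks=[-]
After op 5 [order #4] limit_buy(price=100, qty=2): fills=none; bids=[#4:2@100 #1:3@99] asks=[-]
After op 6 [order #5] limit_buy(price=102, qty=5): fills=none; bids=[#5:5@102 #4:2@100 #1:3@99] asks=[-]
After op 7 [order #6] limit_sell(price=98, qty=4): fills=#5x#6:4@102; bids=[#5:1@102 #4:2@100 #1:3@99] asks=[-]

Answer: bid=99 ask=-
bid=102 ask=-
bid=99 ask=-
bid=99 ask=-
bid=100 ask=-
bid=102 ask=-
bid=102 ask=-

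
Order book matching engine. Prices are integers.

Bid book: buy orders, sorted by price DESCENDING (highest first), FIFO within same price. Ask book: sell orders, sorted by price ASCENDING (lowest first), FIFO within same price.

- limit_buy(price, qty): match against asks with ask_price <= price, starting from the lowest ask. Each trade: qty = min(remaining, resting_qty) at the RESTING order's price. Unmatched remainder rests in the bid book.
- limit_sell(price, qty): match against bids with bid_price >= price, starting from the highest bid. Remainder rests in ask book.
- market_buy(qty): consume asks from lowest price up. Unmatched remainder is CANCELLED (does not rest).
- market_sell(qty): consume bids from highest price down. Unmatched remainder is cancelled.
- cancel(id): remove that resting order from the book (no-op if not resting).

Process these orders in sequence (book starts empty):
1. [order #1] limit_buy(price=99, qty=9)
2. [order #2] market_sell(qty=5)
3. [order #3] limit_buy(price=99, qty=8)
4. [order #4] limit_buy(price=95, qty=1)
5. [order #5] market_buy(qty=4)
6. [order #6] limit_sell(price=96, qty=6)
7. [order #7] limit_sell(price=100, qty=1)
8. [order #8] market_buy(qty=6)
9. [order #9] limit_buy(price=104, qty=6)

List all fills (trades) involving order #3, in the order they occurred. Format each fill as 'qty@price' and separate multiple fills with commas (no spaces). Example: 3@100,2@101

Answer: 2@99

Derivation:
After op 1 [order #1] limit_buy(price=99, qty=9): fills=none; bids=[#1:9@99] asks=[-]
After op 2 [order #2] market_sell(qty=5): fills=#1x#2:5@99; bids=[#1:4@99] asks=[-]
After op 3 [order #3] limit_buy(price=99, qty=8): fills=none; bids=[#1:4@99 #3:8@99] asks=[-]
After op 4 [order #4] limit_buy(price=95, qty=1): fills=none; bids=[#1:4@99 #3:8@99 #4:1@95] asks=[-]
After op 5 [order #5] market_buy(qty=4): fills=none; bids=[#1:4@99 #3:8@99 #4:1@95] asks=[-]
After op 6 [order #6] limit_sell(price=96, qty=6): fills=#1x#6:4@99 #3x#6:2@99; bids=[#3:6@99 #4:1@95] asks=[-]
After op 7 [order #7] limit_sell(price=100, qty=1): fills=none; bids=[#3:6@99 #4:1@95] asks=[#7:1@100]
After op 8 [order #8] market_buy(qty=6): fills=#8x#7:1@100; bids=[#3:6@99 #4:1@95] asks=[-]
After op 9 [order #9] limit_buy(price=104, qty=6): fills=none; bids=[#9:6@104 #3:6@99 #4:1@95] asks=[-]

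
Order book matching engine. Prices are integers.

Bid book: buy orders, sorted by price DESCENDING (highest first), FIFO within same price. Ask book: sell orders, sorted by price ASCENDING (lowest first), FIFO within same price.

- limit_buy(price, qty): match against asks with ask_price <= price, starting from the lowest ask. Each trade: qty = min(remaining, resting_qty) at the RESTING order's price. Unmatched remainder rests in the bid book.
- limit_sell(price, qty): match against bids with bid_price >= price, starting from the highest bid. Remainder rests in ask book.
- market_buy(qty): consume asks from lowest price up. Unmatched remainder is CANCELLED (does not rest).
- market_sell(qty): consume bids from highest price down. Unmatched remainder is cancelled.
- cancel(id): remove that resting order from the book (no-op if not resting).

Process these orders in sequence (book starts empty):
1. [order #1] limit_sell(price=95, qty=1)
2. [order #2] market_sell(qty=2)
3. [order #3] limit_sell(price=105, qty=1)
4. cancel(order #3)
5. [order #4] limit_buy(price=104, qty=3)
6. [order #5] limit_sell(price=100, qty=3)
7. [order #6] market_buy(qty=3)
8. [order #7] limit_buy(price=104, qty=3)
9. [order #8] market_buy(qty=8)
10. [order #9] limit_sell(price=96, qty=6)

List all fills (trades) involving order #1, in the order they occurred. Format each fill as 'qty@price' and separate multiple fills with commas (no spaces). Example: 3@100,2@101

After op 1 [order #1] limit_sell(price=95, qty=1): fills=none; bids=[-] asks=[#1:1@95]
After op 2 [order #2] market_sell(qty=2): fills=none; bids=[-] asks=[#1:1@95]
After op 3 [order #3] limit_sell(price=105, qty=1): fills=none; bids=[-] asks=[#1:1@95 #3:1@105]
After op 4 cancel(order #3): fills=none; bids=[-] asks=[#1:1@95]
After op 5 [order #4] limit_buy(price=104, qty=3): fills=#4x#1:1@95; bids=[#4:2@104] asks=[-]
After op 6 [order #5] limit_sell(price=100, qty=3): fills=#4x#5:2@104; bids=[-] asks=[#5:1@100]
After op 7 [order #6] market_buy(qty=3): fills=#6x#5:1@100; bids=[-] asks=[-]
After op 8 [order #7] limit_buy(price=104, qty=3): fills=none; bids=[#7:3@104] asks=[-]
After op 9 [order #8] market_buy(qty=8): fills=none; bids=[#7:3@104] asks=[-]
After op 10 [order #9] limit_sell(price=96, qty=6): fills=#7x#9:3@104; bids=[-] asks=[#9:3@96]

Answer: 1@95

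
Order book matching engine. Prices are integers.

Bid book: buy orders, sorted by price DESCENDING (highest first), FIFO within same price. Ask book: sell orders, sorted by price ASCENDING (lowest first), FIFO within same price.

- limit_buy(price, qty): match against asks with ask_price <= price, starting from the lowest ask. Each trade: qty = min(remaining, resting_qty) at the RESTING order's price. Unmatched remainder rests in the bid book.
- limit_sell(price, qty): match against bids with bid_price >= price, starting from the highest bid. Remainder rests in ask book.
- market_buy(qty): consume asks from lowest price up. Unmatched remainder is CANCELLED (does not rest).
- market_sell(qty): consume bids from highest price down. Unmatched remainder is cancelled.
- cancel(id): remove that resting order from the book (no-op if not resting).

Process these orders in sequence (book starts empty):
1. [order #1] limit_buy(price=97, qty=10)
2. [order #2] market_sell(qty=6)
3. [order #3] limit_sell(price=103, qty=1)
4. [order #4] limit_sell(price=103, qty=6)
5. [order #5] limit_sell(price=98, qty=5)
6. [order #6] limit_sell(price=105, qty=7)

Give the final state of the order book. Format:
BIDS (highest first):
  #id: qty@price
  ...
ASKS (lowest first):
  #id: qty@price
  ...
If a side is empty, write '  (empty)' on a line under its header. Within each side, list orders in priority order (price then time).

After op 1 [order #1] limit_buy(price=97, qty=10): fills=none; bids=[#1:10@97] asks=[-]
After op 2 [order #2] market_sell(qty=6): fills=#1x#2:6@97; bids=[#1:4@97] asks=[-]
After op 3 [order #3] limit_sell(price=103, qty=1): fills=none; bids=[#1:4@97] asks=[#3:1@103]
After op 4 [order #4] limit_sell(price=103, qty=6): fills=none; bids=[#1:4@97] asks=[#3:1@103 #4:6@103]
After op 5 [order #5] limit_sell(price=98, qty=5): fills=none; bids=[#1:4@97] asks=[#5:5@98 #3:1@103 #4:6@103]
After op 6 [order #6] limit_sell(price=105, qty=7): fills=none; bids=[#1:4@97] asks=[#5:5@98 #3:1@103 #4:6@103 #6:7@105]

Answer: BIDS (highest first):
  #1: 4@97
ASKS (lowest first):
  #5: 5@98
  #3: 1@103
  #4: 6@103
  #6: 7@105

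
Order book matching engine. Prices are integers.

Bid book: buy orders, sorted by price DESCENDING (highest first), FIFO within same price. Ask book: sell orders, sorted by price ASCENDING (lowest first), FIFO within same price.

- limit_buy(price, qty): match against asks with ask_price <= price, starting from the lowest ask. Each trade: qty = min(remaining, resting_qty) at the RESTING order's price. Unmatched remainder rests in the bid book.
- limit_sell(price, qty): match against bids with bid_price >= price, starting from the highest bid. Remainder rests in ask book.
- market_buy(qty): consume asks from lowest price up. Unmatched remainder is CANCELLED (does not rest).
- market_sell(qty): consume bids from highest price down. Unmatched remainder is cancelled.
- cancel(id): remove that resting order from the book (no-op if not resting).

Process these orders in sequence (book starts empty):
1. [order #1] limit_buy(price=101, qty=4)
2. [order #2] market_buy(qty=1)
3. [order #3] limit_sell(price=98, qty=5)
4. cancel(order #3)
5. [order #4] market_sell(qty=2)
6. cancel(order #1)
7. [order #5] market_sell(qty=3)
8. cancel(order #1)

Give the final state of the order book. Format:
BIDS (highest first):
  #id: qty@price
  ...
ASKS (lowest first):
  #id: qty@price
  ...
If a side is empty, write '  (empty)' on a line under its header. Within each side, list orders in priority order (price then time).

Answer: BIDS (highest first):
  (empty)
ASKS (lowest first):
  (empty)

Derivation:
After op 1 [order #1] limit_buy(price=101, qty=4): fills=none; bids=[#1:4@101] asks=[-]
After op 2 [order #2] market_buy(qty=1): fills=none; bids=[#1:4@101] asks=[-]
After op 3 [order #3] limit_sell(price=98, qty=5): fills=#1x#3:4@101; bids=[-] asks=[#3:1@98]
After op 4 cancel(order #3): fills=none; bids=[-] asks=[-]
After op 5 [order #4] market_sell(qty=2): fills=none; bids=[-] asks=[-]
After op 6 cancel(order #1): fills=none; bids=[-] asks=[-]
After op 7 [order #5] market_sell(qty=3): fills=none; bids=[-] asks=[-]
After op 8 cancel(order #1): fills=none; bids=[-] asks=[-]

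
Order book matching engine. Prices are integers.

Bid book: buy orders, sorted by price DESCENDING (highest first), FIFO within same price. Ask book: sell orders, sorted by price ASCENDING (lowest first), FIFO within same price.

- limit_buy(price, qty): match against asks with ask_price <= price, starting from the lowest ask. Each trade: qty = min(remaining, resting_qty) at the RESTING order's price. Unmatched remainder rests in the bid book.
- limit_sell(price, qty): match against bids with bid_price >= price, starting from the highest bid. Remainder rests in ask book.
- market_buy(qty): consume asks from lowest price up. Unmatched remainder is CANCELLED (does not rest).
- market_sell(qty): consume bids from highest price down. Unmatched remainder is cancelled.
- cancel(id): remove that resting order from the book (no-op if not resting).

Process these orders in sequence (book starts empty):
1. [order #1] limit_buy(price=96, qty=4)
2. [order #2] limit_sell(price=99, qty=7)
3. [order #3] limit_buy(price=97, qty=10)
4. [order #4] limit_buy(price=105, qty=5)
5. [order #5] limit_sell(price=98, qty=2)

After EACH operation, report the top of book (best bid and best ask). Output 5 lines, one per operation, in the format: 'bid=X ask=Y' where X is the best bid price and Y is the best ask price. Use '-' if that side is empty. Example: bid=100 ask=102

After op 1 [order #1] limit_buy(price=96, qty=4): fills=none; bids=[#1:4@96] asks=[-]
After op 2 [order #2] limit_sell(price=99, qty=7): fills=none; bids=[#1:4@96] asks=[#2:7@99]
After op 3 [order #3] limit_buy(price=97, qty=10): fills=none; bids=[#3:10@97 #1:4@96] asks=[#2:7@99]
After op 4 [order #4] limit_buy(price=105, qty=5): fills=#4x#2:5@99; bids=[#3:10@97 #1:4@96] asks=[#2:2@99]
After op 5 [order #5] limit_sell(price=98, qty=2): fills=none; bids=[#3:10@97 #1:4@96] asks=[#5:2@98 #2:2@99]

Answer: bid=96 ask=-
bid=96 ask=99
bid=97 ask=99
bid=97 ask=99
bid=97 ask=98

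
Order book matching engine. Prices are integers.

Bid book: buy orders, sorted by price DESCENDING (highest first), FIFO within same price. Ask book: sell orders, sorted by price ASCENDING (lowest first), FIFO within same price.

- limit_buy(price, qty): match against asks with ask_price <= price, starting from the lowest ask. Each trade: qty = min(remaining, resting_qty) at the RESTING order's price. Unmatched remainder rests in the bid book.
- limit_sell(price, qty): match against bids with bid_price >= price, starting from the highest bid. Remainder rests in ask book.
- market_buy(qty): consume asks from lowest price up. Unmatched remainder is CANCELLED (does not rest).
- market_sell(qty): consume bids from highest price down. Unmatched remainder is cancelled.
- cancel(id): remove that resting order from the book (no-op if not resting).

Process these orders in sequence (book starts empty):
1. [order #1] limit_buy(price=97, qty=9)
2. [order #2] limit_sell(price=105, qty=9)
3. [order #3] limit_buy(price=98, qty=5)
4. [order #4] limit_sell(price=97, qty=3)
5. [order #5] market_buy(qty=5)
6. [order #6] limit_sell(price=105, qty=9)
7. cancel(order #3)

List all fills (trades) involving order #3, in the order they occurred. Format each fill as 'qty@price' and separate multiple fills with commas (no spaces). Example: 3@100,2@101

After op 1 [order #1] limit_buy(price=97, qty=9): fills=none; bids=[#1:9@97] asks=[-]
After op 2 [order #2] limit_sell(price=105, qty=9): fills=none; bids=[#1:9@97] asks=[#2:9@105]
After op 3 [order #3] limit_buy(price=98, qty=5): fills=none; bids=[#3:5@98 #1:9@97] asks=[#2:9@105]
After op 4 [order #4] limit_sell(price=97, qty=3): fills=#3x#4:3@98; bids=[#3:2@98 #1:9@97] asks=[#2:9@105]
After op 5 [order #5] market_buy(qty=5): fills=#5x#2:5@105; bids=[#3:2@98 #1:9@97] asks=[#2:4@105]
After op 6 [order #6] limit_sell(price=105, qty=9): fills=none; bids=[#3:2@98 #1:9@97] asks=[#2:4@105 #6:9@105]
After op 7 cancel(order #3): fills=none; bids=[#1:9@97] asks=[#2:4@105 #6:9@105]

Answer: 3@98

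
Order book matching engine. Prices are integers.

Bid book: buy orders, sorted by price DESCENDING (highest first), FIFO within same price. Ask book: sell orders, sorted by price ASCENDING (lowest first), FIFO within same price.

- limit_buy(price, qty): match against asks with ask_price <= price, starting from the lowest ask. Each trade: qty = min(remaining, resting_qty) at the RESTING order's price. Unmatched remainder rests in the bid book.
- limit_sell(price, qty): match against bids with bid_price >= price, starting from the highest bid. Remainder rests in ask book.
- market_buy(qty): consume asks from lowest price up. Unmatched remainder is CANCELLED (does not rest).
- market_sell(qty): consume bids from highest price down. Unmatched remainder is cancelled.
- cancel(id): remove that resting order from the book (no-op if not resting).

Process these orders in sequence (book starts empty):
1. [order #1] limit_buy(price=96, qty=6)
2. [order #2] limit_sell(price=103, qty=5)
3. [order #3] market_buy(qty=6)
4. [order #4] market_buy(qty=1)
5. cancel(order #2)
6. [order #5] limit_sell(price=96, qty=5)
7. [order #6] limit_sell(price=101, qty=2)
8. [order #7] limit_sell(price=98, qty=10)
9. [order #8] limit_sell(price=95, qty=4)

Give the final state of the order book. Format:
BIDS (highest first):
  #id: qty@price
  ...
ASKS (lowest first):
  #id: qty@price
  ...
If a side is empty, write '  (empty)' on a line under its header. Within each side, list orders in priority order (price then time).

Answer: BIDS (highest first):
  (empty)
ASKS (lowest first):
  #8: 3@95
  #7: 10@98
  #6: 2@101

Derivation:
After op 1 [order #1] limit_buy(price=96, qty=6): fills=none; bids=[#1:6@96] asks=[-]
After op 2 [order #2] limit_sell(price=103, qty=5): fills=none; bids=[#1:6@96] asks=[#2:5@103]
After op 3 [order #3] market_buy(qty=6): fills=#3x#2:5@103; bids=[#1:6@96] asks=[-]
After op 4 [order #4] market_buy(qty=1): fills=none; bids=[#1:6@96] asks=[-]
After op 5 cancel(order #2): fills=none; bids=[#1:6@96] asks=[-]
After op 6 [order #5] limit_sell(price=96, qty=5): fills=#1x#5:5@96; bids=[#1:1@96] asks=[-]
After op 7 [order #6] limit_sell(price=101, qty=2): fills=none; bids=[#1:1@96] asks=[#6:2@101]
After op 8 [order #7] limit_sell(price=98, qty=10): fills=none; bids=[#1:1@96] asks=[#7:10@98 #6:2@101]
After op 9 [order #8] limit_sell(price=95, qty=4): fills=#1x#8:1@96; bids=[-] asks=[#8:3@95 #7:10@98 #6:2@101]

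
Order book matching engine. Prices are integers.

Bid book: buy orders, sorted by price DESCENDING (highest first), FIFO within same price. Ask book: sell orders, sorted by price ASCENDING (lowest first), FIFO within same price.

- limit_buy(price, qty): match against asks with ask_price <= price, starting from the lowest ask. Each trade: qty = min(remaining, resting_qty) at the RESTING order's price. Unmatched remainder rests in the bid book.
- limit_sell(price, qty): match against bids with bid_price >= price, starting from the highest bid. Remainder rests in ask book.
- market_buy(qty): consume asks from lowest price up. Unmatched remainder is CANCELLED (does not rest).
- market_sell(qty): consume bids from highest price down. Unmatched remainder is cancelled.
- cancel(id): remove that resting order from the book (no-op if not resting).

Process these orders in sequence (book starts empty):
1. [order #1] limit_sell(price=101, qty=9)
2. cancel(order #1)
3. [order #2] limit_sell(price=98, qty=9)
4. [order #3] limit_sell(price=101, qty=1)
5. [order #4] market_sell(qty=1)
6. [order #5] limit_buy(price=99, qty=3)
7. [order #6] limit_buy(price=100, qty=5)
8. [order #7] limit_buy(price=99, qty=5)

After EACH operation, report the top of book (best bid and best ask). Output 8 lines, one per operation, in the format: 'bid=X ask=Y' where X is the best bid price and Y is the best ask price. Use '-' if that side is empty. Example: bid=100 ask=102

Answer: bid=- ask=101
bid=- ask=-
bid=- ask=98
bid=- ask=98
bid=- ask=98
bid=- ask=98
bid=- ask=98
bid=99 ask=101

Derivation:
After op 1 [order #1] limit_sell(price=101, qty=9): fills=none; bids=[-] asks=[#1:9@101]
After op 2 cancel(order #1): fills=none; bids=[-] asks=[-]
After op 3 [order #2] limit_sell(price=98, qty=9): fills=none; bids=[-] asks=[#2:9@98]
After op 4 [order #3] limit_sell(price=101, qty=1): fills=none; bids=[-] asks=[#2:9@98 #3:1@101]
After op 5 [order #4] market_sell(qty=1): fills=none; bids=[-] asks=[#2:9@98 #3:1@101]
After op 6 [order #5] limit_buy(price=99, qty=3): fills=#5x#2:3@98; bids=[-] asks=[#2:6@98 #3:1@101]
After op 7 [order #6] limit_buy(price=100, qty=5): fills=#6x#2:5@98; bids=[-] asks=[#2:1@98 #3:1@101]
After op 8 [order #7] limit_buy(price=99, qty=5): fills=#7x#2:1@98; bids=[#7:4@99] asks=[#3:1@101]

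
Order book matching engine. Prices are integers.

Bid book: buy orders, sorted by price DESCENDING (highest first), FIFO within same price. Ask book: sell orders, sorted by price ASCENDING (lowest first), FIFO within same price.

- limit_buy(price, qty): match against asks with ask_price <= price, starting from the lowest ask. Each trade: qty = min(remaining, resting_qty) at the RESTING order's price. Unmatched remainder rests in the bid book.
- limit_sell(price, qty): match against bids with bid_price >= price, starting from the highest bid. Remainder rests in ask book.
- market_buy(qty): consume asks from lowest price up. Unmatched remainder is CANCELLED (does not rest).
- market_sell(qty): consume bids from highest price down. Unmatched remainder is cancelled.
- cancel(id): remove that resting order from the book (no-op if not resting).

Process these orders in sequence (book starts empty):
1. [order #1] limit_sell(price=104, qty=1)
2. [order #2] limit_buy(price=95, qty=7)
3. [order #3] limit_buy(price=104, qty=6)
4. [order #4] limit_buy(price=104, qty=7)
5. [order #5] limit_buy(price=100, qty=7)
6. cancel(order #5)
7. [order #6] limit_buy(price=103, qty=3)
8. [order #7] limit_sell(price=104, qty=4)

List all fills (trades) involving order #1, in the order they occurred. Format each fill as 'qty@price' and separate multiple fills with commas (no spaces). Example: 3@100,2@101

After op 1 [order #1] limit_sell(price=104, qty=1): fills=none; bids=[-] asks=[#1:1@104]
After op 2 [order #2] limit_buy(price=95, qty=7): fills=none; bids=[#2:7@95] asks=[#1:1@104]
After op 3 [order #3] limit_buy(price=104, qty=6): fills=#3x#1:1@104; bids=[#3:5@104 #2:7@95] asks=[-]
After op 4 [order #4] limit_buy(price=104, qty=7): fills=none; bids=[#3:5@104 #4:7@104 #2:7@95] asks=[-]
After op 5 [order #5] limit_buy(price=100, qty=7): fills=none; bids=[#3:5@104 #4:7@104 #5:7@100 #2:7@95] asks=[-]
After op 6 cancel(order #5): fills=none; bids=[#3:5@104 #4:7@104 #2:7@95] asks=[-]
After op 7 [order #6] limit_buy(price=103, qty=3): fills=none; bids=[#3:5@104 #4:7@104 #6:3@103 #2:7@95] asks=[-]
After op 8 [order #7] limit_sell(price=104, qty=4): fills=#3x#7:4@104; bids=[#3:1@104 #4:7@104 #6:3@103 #2:7@95] asks=[-]

Answer: 1@104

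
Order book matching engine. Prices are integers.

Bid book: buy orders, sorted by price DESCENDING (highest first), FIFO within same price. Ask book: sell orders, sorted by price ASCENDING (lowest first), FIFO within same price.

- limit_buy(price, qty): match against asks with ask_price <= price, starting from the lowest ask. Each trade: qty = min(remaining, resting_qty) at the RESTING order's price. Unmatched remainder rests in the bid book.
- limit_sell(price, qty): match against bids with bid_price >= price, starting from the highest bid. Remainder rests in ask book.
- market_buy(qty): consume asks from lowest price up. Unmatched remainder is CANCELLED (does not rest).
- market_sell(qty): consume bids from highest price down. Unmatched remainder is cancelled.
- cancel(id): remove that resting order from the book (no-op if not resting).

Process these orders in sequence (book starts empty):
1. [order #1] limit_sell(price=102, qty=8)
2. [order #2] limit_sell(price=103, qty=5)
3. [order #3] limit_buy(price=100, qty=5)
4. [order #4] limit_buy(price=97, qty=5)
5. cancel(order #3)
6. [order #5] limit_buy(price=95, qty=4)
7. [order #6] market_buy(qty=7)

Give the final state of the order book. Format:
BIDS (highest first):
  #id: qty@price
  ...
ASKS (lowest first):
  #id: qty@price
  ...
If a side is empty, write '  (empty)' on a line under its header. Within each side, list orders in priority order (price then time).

After op 1 [order #1] limit_sell(price=102, qty=8): fills=none; bids=[-] asks=[#1:8@102]
After op 2 [order #2] limit_sell(price=103, qty=5): fills=none; bids=[-] asks=[#1:8@102 #2:5@103]
After op 3 [order #3] limit_buy(price=100, qty=5): fills=none; bids=[#3:5@100] asks=[#1:8@102 #2:5@103]
After op 4 [order #4] limit_buy(price=97, qty=5): fills=none; bids=[#3:5@100 #4:5@97] asks=[#1:8@102 #2:5@103]
After op 5 cancel(order #3): fills=none; bids=[#4:5@97] asks=[#1:8@102 #2:5@103]
After op 6 [order #5] limit_buy(price=95, qty=4): fills=none; bids=[#4:5@97 #5:4@95] asks=[#1:8@102 #2:5@103]
After op 7 [order #6] market_buy(qty=7): fills=#6x#1:7@102; bids=[#4:5@97 #5:4@95] asks=[#1:1@102 #2:5@103]

Answer: BIDS (highest first):
  #4: 5@97
  #5: 4@95
ASKS (lowest first):
  #1: 1@102
  #2: 5@103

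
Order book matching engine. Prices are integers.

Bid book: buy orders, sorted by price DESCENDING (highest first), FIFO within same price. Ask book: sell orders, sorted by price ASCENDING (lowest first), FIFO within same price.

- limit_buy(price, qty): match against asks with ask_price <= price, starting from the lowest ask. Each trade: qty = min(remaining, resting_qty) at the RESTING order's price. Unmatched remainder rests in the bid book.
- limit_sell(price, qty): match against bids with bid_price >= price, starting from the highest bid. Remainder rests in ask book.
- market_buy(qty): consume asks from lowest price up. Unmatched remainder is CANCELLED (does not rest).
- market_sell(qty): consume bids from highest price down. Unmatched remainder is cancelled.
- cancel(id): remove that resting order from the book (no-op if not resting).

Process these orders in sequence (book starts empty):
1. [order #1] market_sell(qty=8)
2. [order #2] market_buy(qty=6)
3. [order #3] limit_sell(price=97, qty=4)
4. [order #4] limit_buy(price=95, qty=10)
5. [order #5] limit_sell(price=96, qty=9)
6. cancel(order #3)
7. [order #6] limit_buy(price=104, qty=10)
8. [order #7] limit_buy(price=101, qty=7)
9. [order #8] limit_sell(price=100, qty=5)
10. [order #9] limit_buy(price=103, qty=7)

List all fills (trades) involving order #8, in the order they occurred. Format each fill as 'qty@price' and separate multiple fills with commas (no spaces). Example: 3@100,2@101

After op 1 [order #1] market_sell(qty=8): fills=none; bids=[-] asks=[-]
After op 2 [order #2] market_buy(qty=6): fills=none; bids=[-] asks=[-]
After op 3 [order #3] limit_sell(price=97, qty=4): fills=none; bids=[-] asks=[#3:4@97]
After op 4 [order #4] limit_buy(price=95, qty=10): fills=none; bids=[#4:10@95] asks=[#3:4@97]
After op 5 [order #5] limit_sell(price=96, qty=9): fills=none; bids=[#4:10@95] asks=[#5:9@96 #3:4@97]
After op 6 cancel(order #3): fills=none; bids=[#4:10@95] asks=[#5:9@96]
After op 7 [order #6] limit_buy(price=104, qty=10): fills=#6x#5:9@96; bids=[#6:1@104 #4:10@95] asks=[-]
After op 8 [order #7] limit_buy(price=101, qty=7): fills=none; bids=[#6:1@104 #7:7@101 #4:10@95] asks=[-]
After op 9 [order #8] limit_sell(price=100, qty=5): fills=#6x#8:1@104 #7x#8:4@101; bids=[#7:3@101 #4:10@95] asks=[-]
After op 10 [order #9] limit_buy(price=103, qty=7): fills=none; bids=[#9:7@103 #7:3@101 #4:10@95] asks=[-]

Answer: 1@104,4@101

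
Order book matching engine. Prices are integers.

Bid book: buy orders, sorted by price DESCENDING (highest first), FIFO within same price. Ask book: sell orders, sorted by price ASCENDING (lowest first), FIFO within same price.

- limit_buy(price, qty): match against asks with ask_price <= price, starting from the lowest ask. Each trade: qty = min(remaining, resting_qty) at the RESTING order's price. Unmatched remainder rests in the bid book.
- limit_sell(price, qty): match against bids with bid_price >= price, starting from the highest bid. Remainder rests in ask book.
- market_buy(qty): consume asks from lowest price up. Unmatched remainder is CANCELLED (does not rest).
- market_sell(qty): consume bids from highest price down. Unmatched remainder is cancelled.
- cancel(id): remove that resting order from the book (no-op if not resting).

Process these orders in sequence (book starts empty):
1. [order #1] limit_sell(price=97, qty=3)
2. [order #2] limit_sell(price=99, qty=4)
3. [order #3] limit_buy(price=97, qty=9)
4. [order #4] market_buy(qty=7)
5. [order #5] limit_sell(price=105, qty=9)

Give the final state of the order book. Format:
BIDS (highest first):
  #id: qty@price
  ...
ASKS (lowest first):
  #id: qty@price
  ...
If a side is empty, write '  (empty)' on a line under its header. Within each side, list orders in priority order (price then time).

After op 1 [order #1] limit_sell(price=97, qty=3): fills=none; bids=[-] asks=[#1:3@97]
After op 2 [order #2] limit_sell(price=99, qty=4): fills=none; bids=[-] asks=[#1:3@97 #2:4@99]
After op 3 [order #3] limit_buy(price=97, qty=9): fills=#3x#1:3@97; bids=[#3:6@97] asks=[#2:4@99]
After op 4 [order #4] market_buy(qty=7): fills=#4x#2:4@99; bids=[#3:6@97] asks=[-]
After op 5 [order #5] limit_sell(price=105, qty=9): fills=none; bids=[#3:6@97] asks=[#5:9@105]

Answer: BIDS (highest first):
  #3: 6@97
ASKS (lowest first):
  #5: 9@105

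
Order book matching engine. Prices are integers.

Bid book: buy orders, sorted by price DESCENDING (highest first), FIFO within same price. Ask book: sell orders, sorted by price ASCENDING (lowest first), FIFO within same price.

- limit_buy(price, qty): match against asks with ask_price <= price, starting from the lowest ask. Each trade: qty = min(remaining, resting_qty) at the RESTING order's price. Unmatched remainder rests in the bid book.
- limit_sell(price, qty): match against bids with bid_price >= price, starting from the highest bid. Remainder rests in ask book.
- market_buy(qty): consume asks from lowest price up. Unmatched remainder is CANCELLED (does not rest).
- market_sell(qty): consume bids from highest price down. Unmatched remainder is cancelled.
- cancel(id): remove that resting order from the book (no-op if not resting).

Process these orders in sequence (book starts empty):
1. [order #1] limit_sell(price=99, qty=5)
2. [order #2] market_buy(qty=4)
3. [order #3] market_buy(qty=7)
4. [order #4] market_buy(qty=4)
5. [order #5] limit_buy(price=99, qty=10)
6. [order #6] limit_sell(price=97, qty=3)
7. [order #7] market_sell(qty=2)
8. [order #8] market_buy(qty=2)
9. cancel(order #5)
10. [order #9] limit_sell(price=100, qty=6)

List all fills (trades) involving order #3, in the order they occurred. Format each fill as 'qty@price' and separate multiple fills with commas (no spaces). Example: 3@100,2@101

Answer: 1@99

Derivation:
After op 1 [order #1] limit_sell(price=99, qty=5): fills=none; bids=[-] asks=[#1:5@99]
After op 2 [order #2] market_buy(qty=4): fills=#2x#1:4@99; bids=[-] asks=[#1:1@99]
After op 3 [order #3] market_buy(qty=7): fills=#3x#1:1@99; bids=[-] asks=[-]
After op 4 [order #4] market_buy(qty=4): fills=none; bids=[-] asks=[-]
After op 5 [order #5] limit_buy(price=99, qty=10): fills=none; bids=[#5:10@99] asks=[-]
After op 6 [order #6] limit_sell(price=97, qty=3): fills=#5x#6:3@99; bids=[#5:7@99] asks=[-]
After op 7 [order #7] market_sell(qty=2): fills=#5x#7:2@99; bids=[#5:5@99] asks=[-]
After op 8 [order #8] market_buy(qty=2): fills=none; bids=[#5:5@99] asks=[-]
After op 9 cancel(order #5): fills=none; bids=[-] asks=[-]
After op 10 [order #9] limit_sell(price=100, qty=6): fills=none; bids=[-] asks=[#9:6@100]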